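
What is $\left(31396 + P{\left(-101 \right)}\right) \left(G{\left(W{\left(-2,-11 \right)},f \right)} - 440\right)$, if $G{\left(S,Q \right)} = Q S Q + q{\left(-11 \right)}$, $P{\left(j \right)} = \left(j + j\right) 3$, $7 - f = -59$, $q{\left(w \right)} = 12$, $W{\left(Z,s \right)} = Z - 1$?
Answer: $-415541840$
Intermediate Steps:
$W{\left(Z,s \right)} = -1 + Z$
$f = 66$ ($f = 7 - -59 = 7 + 59 = 66$)
$P{\left(j \right)} = 6 j$ ($P{\left(j \right)} = 2 j 3 = 6 j$)
$G{\left(S,Q \right)} = 12 + S Q^{2}$ ($G{\left(S,Q \right)} = Q S Q + 12 = S Q^{2} + 12 = 12 + S Q^{2}$)
$\left(31396 + P{\left(-101 \right)}\right) \left(G{\left(W{\left(-2,-11 \right)},f \right)} - 440\right) = \left(31396 + 6 \left(-101\right)\right) \left(\left(12 + \left(-1 - 2\right) 66^{2}\right) - 440\right) = \left(31396 - 606\right) \left(\left(12 - 13068\right) - 440\right) = 30790 \left(\left(12 - 13068\right) - 440\right) = 30790 \left(-13056 - 440\right) = 30790 \left(-13496\right) = -415541840$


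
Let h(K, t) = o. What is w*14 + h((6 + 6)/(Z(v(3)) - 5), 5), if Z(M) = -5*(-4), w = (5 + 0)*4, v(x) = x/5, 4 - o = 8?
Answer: 276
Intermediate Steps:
o = -4 (o = 4 - 1*8 = 4 - 8 = -4)
v(x) = x/5 (v(x) = x*(1/5) = x/5)
w = 20 (w = 5*4 = 20)
Z(M) = 20
h(K, t) = -4
w*14 + h((6 + 6)/(Z(v(3)) - 5), 5) = 20*14 - 4 = 280 - 4 = 276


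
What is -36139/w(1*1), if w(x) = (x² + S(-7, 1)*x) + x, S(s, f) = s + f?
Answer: 36139/4 ≈ 9034.8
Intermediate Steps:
S(s, f) = f + s
w(x) = x² - 5*x (w(x) = (x² + (1 - 7)*x) + x = (x² - 6*x) + x = x² - 5*x)
-36139/w(1*1) = -36139/(-5 + 1*1) = -36139/(-5 + 1) = -36139/(1*(-4)) = -36139/(-4) = -36139*(-¼) = 36139/4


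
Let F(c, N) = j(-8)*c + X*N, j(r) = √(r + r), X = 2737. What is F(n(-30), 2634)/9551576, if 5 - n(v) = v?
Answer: 3604629/4775788 + 35*I/2387894 ≈ 0.75477 + 1.4657e-5*I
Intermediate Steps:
n(v) = 5 - v
j(r) = √2*√r (j(r) = √(2*r) = √2*√r)
F(c, N) = 2737*N + 4*I*c (F(c, N) = (√2*√(-8))*c + 2737*N = (√2*(2*I*√2))*c + 2737*N = (4*I)*c + 2737*N = 4*I*c + 2737*N = 2737*N + 4*I*c)
F(n(-30), 2634)/9551576 = (2737*2634 + 4*I*(5 - 1*(-30)))/9551576 = (7209258 + 4*I*(5 + 30))*(1/9551576) = (7209258 + 4*I*35)*(1/9551576) = (7209258 + 140*I)*(1/9551576) = 3604629/4775788 + 35*I/2387894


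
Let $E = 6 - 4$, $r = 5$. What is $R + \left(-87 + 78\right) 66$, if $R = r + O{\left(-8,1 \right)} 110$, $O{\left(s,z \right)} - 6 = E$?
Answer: $291$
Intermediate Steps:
$E = 2$
$O{\left(s,z \right)} = 8$ ($O{\left(s,z \right)} = 6 + 2 = 8$)
$R = 885$ ($R = 5 + 8 \cdot 110 = 5 + 880 = 885$)
$R + \left(-87 + 78\right) 66 = 885 + \left(-87 + 78\right) 66 = 885 - 594 = 291$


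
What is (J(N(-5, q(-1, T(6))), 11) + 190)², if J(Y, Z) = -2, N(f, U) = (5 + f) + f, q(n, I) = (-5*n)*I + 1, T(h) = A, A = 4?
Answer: 35344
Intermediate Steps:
T(h) = 4
q(n, I) = 1 - 5*I*n (q(n, I) = -5*I*n + 1 = 1 - 5*I*n)
N(f, U) = 5 + 2*f
(J(N(-5, q(-1, T(6))), 11) + 190)² = (-2 + 190)² = 188² = 35344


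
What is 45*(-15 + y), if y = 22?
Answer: 315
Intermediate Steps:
45*(-15 + y) = 45*(-15 + 22) = 45*7 = 315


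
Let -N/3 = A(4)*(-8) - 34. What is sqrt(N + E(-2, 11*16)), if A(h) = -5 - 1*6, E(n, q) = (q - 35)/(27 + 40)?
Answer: I*sqrt(717771)/67 ≈ 12.645*I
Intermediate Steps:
E(n, q) = -35/67 + q/67 (E(n, q) = (-35 + q)/67 = (-35 + q)*(1/67) = -35/67 + q/67)
A(h) = -11 (A(h) = -5 - 6 = -11)
N = -162 (N = -3*(-11*(-8) - 34) = -3*(88 - 34) = -3*54 = -162)
sqrt(N + E(-2, 11*16)) = sqrt(-162 + (-35/67 + (11*16)/67)) = sqrt(-162 + (-35/67 + (1/67)*176)) = sqrt(-162 + (-35/67 + 176/67)) = sqrt(-162 + 141/67) = sqrt(-10713/67) = I*sqrt(717771)/67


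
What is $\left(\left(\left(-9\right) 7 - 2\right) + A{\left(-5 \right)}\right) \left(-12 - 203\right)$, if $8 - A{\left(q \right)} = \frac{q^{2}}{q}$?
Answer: $11180$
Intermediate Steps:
$A{\left(q \right)} = 8 - q$ ($A{\left(q \right)} = 8 - \frac{q^{2}}{q} = 8 - q$)
$\left(\left(\left(-9\right) 7 - 2\right) + A{\left(-5 \right)}\right) \left(-12 - 203\right) = \left(\left(\left(-9\right) 7 - 2\right) + \left(8 - -5\right)\right) \left(-12 - 203\right) = \left(\left(-63 - 2\right) + \left(8 + 5\right)\right) \left(-215\right) = \left(-65 + 13\right) \left(-215\right) = \left(-52\right) \left(-215\right) = 11180$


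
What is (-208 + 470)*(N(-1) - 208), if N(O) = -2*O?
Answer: -53972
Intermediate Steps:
(-208 + 470)*(N(-1) - 208) = (-208 + 470)*(-2*(-1) - 208) = 262*(2 - 208) = 262*(-206) = -53972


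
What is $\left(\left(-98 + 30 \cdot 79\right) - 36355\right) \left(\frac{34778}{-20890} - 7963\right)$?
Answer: $\frac{2835396262692}{10445} \approx 2.7146 \cdot 10^{8}$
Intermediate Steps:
$\left(\left(-98 + 30 \cdot 79\right) - 36355\right) \left(\frac{34778}{-20890} - 7963\right) = \left(\left(-98 + 2370\right) - 36355\right) \left(34778 \left(- \frac{1}{20890}\right) - 7963\right) = \left(2272 - 36355\right) \left(- \frac{17389}{10445} - 7963\right) = \left(-34083\right) \left(- \frac{83190924}{10445}\right) = \frac{2835396262692}{10445}$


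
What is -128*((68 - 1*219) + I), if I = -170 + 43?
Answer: 35584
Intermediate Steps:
I = -127
-128*((68 - 1*219) + I) = -128*((68 - 1*219) - 127) = -128*((68 - 219) - 127) = -128*(-151 - 127) = -128*(-278) = 35584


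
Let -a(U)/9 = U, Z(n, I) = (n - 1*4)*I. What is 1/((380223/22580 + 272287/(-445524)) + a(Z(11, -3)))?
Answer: 628745745/129036085267 ≈ 0.0048726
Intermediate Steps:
Z(n, I) = I*(-4 + n) (Z(n, I) = (n - 4)*I = (-4 + n)*I = I*(-4 + n))
a(U) = -9*U
1/((380223/22580 + 272287/(-445524)) + a(Z(11, -3))) = 1/((380223/22580 + 272287/(-445524)) - (-27)*(-4 + 11)) = 1/((380223*(1/22580) + 272287*(-1/445524)) - (-27)*7) = 1/((380223/22580 - 272287/445524) - 9*(-21)) = 1/(10203139462/628745745 + 189) = 1/(129036085267/628745745) = 628745745/129036085267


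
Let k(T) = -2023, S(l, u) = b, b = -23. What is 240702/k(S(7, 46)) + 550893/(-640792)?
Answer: -22193481789/185188888 ≈ -119.84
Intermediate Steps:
S(l, u) = -23
240702/k(S(7, 46)) + 550893/(-640792) = 240702/(-2023) + 550893/(-640792) = 240702*(-1/2023) + 550893*(-1/640792) = -34386/289 - 550893/640792 = -22193481789/185188888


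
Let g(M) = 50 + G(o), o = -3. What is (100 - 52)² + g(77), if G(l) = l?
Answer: 2351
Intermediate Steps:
g(M) = 47 (g(M) = 50 - 3 = 47)
(100 - 52)² + g(77) = (100 - 52)² + 47 = 48² + 47 = 2304 + 47 = 2351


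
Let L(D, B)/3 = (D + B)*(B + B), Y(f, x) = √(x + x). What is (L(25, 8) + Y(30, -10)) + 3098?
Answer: 4682 + 2*I*√5 ≈ 4682.0 + 4.4721*I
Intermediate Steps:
Y(f, x) = √2*√x (Y(f, x) = √(2*x) = √2*√x)
L(D, B) = 6*B*(B + D) (L(D, B) = 3*((D + B)*(B + B)) = 3*((B + D)*(2*B)) = 3*(2*B*(B + D)) = 6*B*(B + D))
(L(25, 8) + Y(30, -10)) + 3098 = (6*8*(8 + 25) + √2*√(-10)) + 3098 = (6*8*33 + √2*(I*√10)) + 3098 = (1584 + 2*I*√5) + 3098 = 4682 + 2*I*√5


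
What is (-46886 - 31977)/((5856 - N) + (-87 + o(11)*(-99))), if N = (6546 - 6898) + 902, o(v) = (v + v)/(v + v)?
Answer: -78863/5120 ≈ -15.403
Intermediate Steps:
o(v) = 1 (o(v) = (2*v)/((2*v)) = (2*v)*(1/(2*v)) = 1)
N = 550 (N = -352 + 902 = 550)
(-46886 - 31977)/((5856 - N) + (-87 + o(11)*(-99))) = (-46886 - 31977)/((5856 - 1*550) + (-87 + 1*(-99))) = -78863/((5856 - 550) + (-87 - 99)) = -78863/(5306 - 186) = -78863/5120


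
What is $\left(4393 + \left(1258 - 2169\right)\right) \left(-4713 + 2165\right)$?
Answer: $-8872136$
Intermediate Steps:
$\left(4393 + \left(1258 - 2169\right)\right) \left(-4713 + 2165\right) = \left(4393 + \left(1258 - 2169\right)\right) \left(-2548\right) = \left(4393 - 911\right) \left(-2548\right) = 3482 \left(-2548\right) = -8872136$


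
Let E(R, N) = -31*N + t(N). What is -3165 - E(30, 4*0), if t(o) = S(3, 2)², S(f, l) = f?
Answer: -3174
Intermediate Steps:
t(o) = 9 (t(o) = 3² = 9)
E(R, N) = 9 - 31*N (E(R, N) = -31*N + 9 = 9 - 31*N)
-3165 - E(30, 4*0) = -3165 - (9 - 124*0) = -3165 - (9 - 31*0) = -3165 - (9 + 0) = -3165 - 1*9 = -3165 - 9 = -3174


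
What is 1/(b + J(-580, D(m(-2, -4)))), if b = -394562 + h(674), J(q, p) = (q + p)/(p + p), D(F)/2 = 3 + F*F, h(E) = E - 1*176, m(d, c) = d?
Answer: -14/5517179 ≈ -2.5375e-6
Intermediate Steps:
h(E) = -176 + E (h(E) = E - 176 = -176 + E)
D(F) = 6 + 2*F² (D(F) = 2*(3 + F*F) = 2*(3 + F²) = 6 + 2*F²)
J(q, p) = (p + q)/(2*p) (J(q, p) = (p + q)/((2*p)) = (p + q)*(1/(2*p)) = (p + q)/(2*p))
b = -394064 (b = -394562 + (-176 + 674) = -394562 + 498 = -394064)
1/(b + J(-580, D(m(-2, -4)))) = 1/(-394064 + ((6 + 2*(-2)²) - 580)/(2*(6 + 2*(-2)²))) = 1/(-394064 + ((6 + 2*4) - 580)/(2*(6 + 2*4))) = 1/(-394064 + ((6 + 8) - 580)/(2*(6 + 8))) = 1/(-394064 + (½)*(14 - 580)/14) = 1/(-394064 + (½)*(1/14)*(-566)) = 1/(-394064 - 283/14) = 1/(-5517179/14) = -14/5517179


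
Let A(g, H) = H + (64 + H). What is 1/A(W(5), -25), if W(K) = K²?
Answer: 1/14 ≈ 0.071429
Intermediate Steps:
A(g, H) = 64 + 2*H
1/A(W(5), -25) = 1/(64 + 2*(-25)) = 1/(64 - 50) = 1/14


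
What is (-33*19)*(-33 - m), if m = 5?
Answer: 23826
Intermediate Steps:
(-33*19)*(-33 - m) = (-33*19)*(-33 - 1*5) = -627*(-33 - 5) = -627*(-38) = 23826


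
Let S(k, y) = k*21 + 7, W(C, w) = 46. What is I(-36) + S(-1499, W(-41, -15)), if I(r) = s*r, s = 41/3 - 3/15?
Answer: -159784/5 ≈ -31957.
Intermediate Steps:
s = 202/15 (s = 41*(1/3) - 3*1/15 = 41/3 - 1/5 = 202/15 ≈ 13.467)
I(r) = 202*r/15
S(k, y) = 7 + 21*k (S(k, y) = 21*k + 7 = 7 + 21*k)
I(-36) + S(-1499, W(-41, -15)) = (202/15)*(-36) + (7 + 21*(-1499)) = -2424/5 + (7 - 31479) = -2424/5 - 31472 = -159784/5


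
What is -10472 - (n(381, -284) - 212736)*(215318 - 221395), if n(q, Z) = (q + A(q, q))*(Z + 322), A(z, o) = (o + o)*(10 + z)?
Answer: 67597729954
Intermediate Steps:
A(z, o) = 2*o*(10 + z) (A(z, o) = (2*o)*(10 + z) = 2*o*(10 + z))
n(q, Z) = (322 + Z)*(q + 2*q*(10 + q)) (n(q, Z) = (q + 2*q*(10 + q))*(Z + 322) = (q + 2*q*(10 + q))*(322 + Z) = (322 + Z)*(q + 2*q*(10 + q)))
-10472 - (n(381, -284) - 212736)*(215318 - 221395) = -10472 - (381*(6762 - 284 + 644*381 + 2*(-284)*(10 + 381)) - 212736)*(215318 - 221395) = -10472 - (381*(6762 - 284 + 245364 + 2*(-284)*391) - 212736)*(-6077) = -10472 - (381*(6762 - 284 + 245364 - 222088) - 212736)*(-6077) = -10472 - (381*29754 - 212736)*(-6077) = -10472 - (11336274 - 212736)*(-6077) = -10472 - 11123538*(-6077) = -10472 - 1*(-67597740426) = -10472 + 67597740426 = 67597729954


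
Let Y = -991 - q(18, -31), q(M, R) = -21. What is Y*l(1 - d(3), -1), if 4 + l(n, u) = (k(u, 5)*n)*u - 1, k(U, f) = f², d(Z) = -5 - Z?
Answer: 223100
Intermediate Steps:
l(n, u) = -5 + 25*n*u (l(n, u) = -4 + ((5²*n)*u - 1) = -4 + ((25*n)*u - 1) = -4 + (25*n*u - 1) = -4 + (-1 + 25*n*u) = -5 + 25*n*u)
Y = -970 (Y = -991 - 1*(-21) = -991 + 21 = -970)
Y*l(1 - d(3), -1) = -970*(-5 + 25*(1 - (-5 - 1*3))*(-1)) = -970*(-5 + 25*(1 - (-5 - 3))*(-1)) = -970*(-5 + 25*(1 - 1*(-8))*(-1)) = -970*(-5 + 25*(1 + 8)*(-1)) = -970*(-5 + 25*9*(-1)) = -970*(-5 - 225) = -970*(-230) = 223100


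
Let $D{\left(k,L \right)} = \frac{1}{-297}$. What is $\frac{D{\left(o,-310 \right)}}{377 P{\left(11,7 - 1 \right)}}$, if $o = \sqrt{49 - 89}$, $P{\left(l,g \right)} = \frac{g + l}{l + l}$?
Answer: $- \frac{2}{173043} \approx -1.1558 \cdot 10^{-5}$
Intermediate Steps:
$P{\left(l,g \right)} = \frac{g + l}{2 l}$
$o = 2 i \sqrt{10}$ ($o = \sqrt{49 - 89} = \sqrt{-40} = 2 i \sqrt{10} \approx 6.3246 i$)
$D{\left(k,L \right)} = - \frac{1}{297}$
$\frac{D{\left(o,-310 \right)}}{377 P{\left(11,7 - 1 \right)}} = - \frac{1}{297 \cdot 377 \frac{\left(7 - 1\right) + 11}{2 \cdot 11}} = - \frac{1}{297 \cdot 377 \cdot \frac{1}{2} \cdot \frac{1}{11} \left(6 + 11\right)} = - \frac{1}{297 \cdot 377 \cdot \frac{1}{2} \cdot \frac{1}{11} \cdot 17} = - \frac{1}{297 \cdot 377 \cdot \frac{17}{22}} = - \frac{1}{297 \cdot \frac{6409}{22}} = \left(- \frac{1}{297}\right) \frac{22}{6409} = - \frac{2}{173043}$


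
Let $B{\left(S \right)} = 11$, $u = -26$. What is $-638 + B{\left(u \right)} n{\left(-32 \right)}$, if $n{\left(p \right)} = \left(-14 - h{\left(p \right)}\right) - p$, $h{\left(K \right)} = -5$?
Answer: $-385$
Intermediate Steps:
$n{\left(p \right)} = -9 - p$ ($n{\left(p \right)} = \left(-14 - -5\right) - p = \left(-14 + 5\right) - p = -9 - p$)
$-638 + B{\left(u \right)} n{\left(-32 \right)} = -638 + 11 \left(-9 - -32\right) = -638 + 11 \left(-9 + 32\right) = -638 + 11 \cdot 23 = -638 + 253 = -385$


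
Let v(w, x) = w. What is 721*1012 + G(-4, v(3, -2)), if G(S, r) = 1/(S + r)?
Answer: 729651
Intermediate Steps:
721*1012 + G(-4, v(3, -2)) = 721*1012 + 1/(-4 + 3) = 729652 + 1/(-1) = 729652 - 1 = 729651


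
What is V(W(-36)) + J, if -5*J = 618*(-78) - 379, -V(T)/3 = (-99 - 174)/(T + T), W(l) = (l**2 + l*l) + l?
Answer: 27595599/2840 ≈ 9716.8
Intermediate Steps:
W(l) = l + 2*l**2 (W(l) = (l**2 + l**2) + l = 2*l**2 + l = l + 2*l**2)
V(T) = 819/(2*T) (V(T) = -3*(-99 - 174)/(T + T) = -(-819)/(2*T) = 819/(2*T))
J = 48583/5 (J = -(618*(-78) - 379)/5 = -(-48204 - 379)/5 = -1/5*(-48583) = 48583/5 ≈ 9716.6)
V(W(-36)) + J = 819/(2*((-36*(1 + 2*(-36))))) + 48583/5 = 819/(2*((-36*(1 - 72)))) + 48583/5 = 819/(2*((-36*(-71)))) + 48583/5 = (819/2)/2556 + 48583/5 = (819/2)*(1/2556) + 48583/5 = 91/568 + 48583/5 = 27595599/2840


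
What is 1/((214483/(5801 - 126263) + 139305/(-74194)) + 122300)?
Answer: 2234389407/273257650898447 ≈ 8.1769e-6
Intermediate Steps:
1/((214483/(5801 - 126263) + 139305/(-74194)) + 122300) = 1/((214483/(-120462) + 139305*(-1/74194)) + 122300) = 1/((214483*(-1/120462) - 139305/74194) + 122300) = 1/((-214483/120462 - 139305/74194) + 122300) = 1/(-8173577653/2234389407 + 122300) = 1/(273257650898447/2234389407) = 2234389407/273257650898447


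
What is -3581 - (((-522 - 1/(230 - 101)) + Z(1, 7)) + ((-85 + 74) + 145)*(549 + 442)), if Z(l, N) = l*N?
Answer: -17525939/129 ≈ -1.3586e+5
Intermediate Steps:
Z(l, N) = N*l
-3581 - (((-522 - 1/(230 - 101)) + Z(1, 7)) + ((-85 + 74) + 145)*(549 + 442)) = -3581 - (((-522 - 1/(230 - 101)) + 7*1) + ((-85 + 74) + 145)*(549 + 442)) = -3581 - (((-522 - 1/129) + 7) + (-11 + 145)*991) = -3581 - (((-522 - 1*1/129) + 7) + 134*991) = -3581 - (((-522 - 1/129) + 7) + 132794) = -3581 - ((-67339/129 + 7) + 132794) = -3581 - (-66436/129 + 132794) = -3581 - 1*17063990/129 = -3581 - 17063990/129 = -17525939/129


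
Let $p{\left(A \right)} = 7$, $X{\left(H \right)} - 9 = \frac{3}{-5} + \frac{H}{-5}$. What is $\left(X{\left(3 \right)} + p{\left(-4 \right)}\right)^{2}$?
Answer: $\frac{5476}{25} \approx 219.04$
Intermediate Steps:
$X{\left(H \right)} = \frac{42}{5} - \frac{H}{5}$ ($X{\left(H \right)} = 9 + \left(\frac{3}{-5} + \frac{H}{-5}\right) = 9 + \left(3 \left(- \frac{1}{5}\right) + H \left(- \frac{1}{5}\right)\right) = 9 - \left(\frac{3}{5} + \frac{H}{5}\right) = \frac{42}{5} - \frac{H}{5}$)
$\left(X{\left(3 \right)} + p{\left(-4 \right)}\right)^{2} = \left(\left(\frac{42}{5} - \frac{3}{5}\right) + 7\right)^{2} = \left(\frac{39}{5} + 7\right)^{2} = \left(\frac{74}{5}\right)^{2} = \frac{5476}{25}$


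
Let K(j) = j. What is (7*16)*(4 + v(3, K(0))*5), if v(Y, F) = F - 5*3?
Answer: -7952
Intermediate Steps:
v(Y, F) = -15 + F (v(Y, F) = F - 15 = -15 + F)
(7*16)*(4 + v(3, K(0))*5) = (7*16)*(4 + (-15 + 0)*5) = 112*(4 - 15*5) = 112*(4 - 75) = 112*(-71) = -7952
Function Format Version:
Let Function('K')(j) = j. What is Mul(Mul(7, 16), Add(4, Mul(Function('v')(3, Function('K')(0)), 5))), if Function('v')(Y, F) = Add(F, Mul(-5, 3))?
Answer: -7952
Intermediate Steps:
Function('v')(Y, F) = Add(-15, F) (Function('v')(Y, F) = Add(F, -15) = Add(-15, F))
Mul(Mul(7, 16), Add(4, Mul(Function('v')(3, Function('K')(0)), 5))) = Mul(Mul(7, 16), Add(4, Mul(Add(-15, 0), 5))) = Mul(112, Add(4, Mul(-15, 5))) = Mul(112, Add(4, -75)) = Mul(112, -71) = -7952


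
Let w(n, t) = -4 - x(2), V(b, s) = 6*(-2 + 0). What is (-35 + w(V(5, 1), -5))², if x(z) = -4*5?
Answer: 361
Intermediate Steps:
x(z) = -20
V(b, s) = -12 (V(b, s) = 6*(-2) = -12)
w(n, t) = 16 (w(n, t) = -4 - 1*(-20) = -4 + 20 = 16)
(-35 + w(V(5, 1), -5))² = (-35 + 16)² = (-19)² = 361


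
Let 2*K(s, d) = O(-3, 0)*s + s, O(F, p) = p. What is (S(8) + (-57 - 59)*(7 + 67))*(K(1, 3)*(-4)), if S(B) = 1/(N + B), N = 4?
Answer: 103007/6 ≈ 17168.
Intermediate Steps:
K(s, d) = s/2 (K(s, d) = (0*s + s)/2 = (0 + s)/2 = s/2)
S(B) = 1/(4 + B)
(S(8) + (-57 - 59)*(7 + 67))*(K(1, 3)*(-4)) = (1/(4 + 8) + (-57 - 59)*(7 + 67))*(((½)*1)*(-4)) = (1/12 - 116*74)*((½)*(-4)) = (1/12 - 8584)*(-2) = -103007/12*(-2) = 103007/6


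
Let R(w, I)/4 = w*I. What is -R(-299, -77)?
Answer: -92092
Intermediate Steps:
R(w, I) = 4*I*w (R(w, I) = 4*(w*I) = 4*(I*w) = 4*I*w)
-R(-299, -77) = -4*(-77)*(-299) = -1*92092 = -92092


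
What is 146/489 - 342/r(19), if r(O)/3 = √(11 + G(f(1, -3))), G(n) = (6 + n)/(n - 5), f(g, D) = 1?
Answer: 146/489 - 228*√37/37 ≈ -37.184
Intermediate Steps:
G(n) = (6 + n)/(-5 + n)
r(O) = 3*√37/2 (r(O) = 3*√(11 + (6 + 1)/(-5 + 1)) = 3*√(11 + 7/(-4)) = 3*√(11 - ¼*7) = 3*√(11 - 7/4) = 3*√(37/4) = 3*(√37/2) = 3*√37/2)
146/489 - 342/r(19) = 146/489 - 342*2*√37/111 = 146*(1/489) - 228*√37/37 = 146/489 - 228*√37/37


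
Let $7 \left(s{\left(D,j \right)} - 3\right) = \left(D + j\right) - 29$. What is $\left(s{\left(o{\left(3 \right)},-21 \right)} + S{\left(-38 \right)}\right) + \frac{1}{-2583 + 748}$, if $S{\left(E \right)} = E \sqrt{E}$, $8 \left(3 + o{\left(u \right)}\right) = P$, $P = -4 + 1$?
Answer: $- \frac{67903}{14680} - 38 i \sqrt{38} \approx -4.6255 - 234.25 i$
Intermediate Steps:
$P = -3$
$o{\left(u \right)} = - \frac{27}{8}$ ($o{\left(u \right)} = -3 + \frac{1}{8} \left(-3\right) = -3 - \frac{3}{8} = - \frac{27}{8}$)
$S{\left(E \right)} = E^{\frac{3}{2}}$
$s{\left(D,j \right)} = - \frac{8}{7} + \frac{D}{7} + \frac{j}{7}$ ($s{\left(D,j \right)} = 3 + \frac{\left(D + j\right) - 29}{7} = 3 + \frac{-29 + D + j}{7} = 3 + \left(- \frac{29}{7} + \frac{D}{7} + \frac{j}{7}\right) = - \frac{8}{7} + \frac{D}{7} + \frac{j}{7}$)
$\left(s{\left(o{\left(3 \right)},-21 \right)} + S{\left(-38 \right)}\right) + \frac{1}{-2583 + 748} = \left(\left(- \frac{8}{7} + \frac{1}{7} \left(- \frac{27}{8}\right) + \frac{1}{7} \left(-21\right)\right) + \left(-38\right)^{\frac{3}{2}}\right) + \frac{1}{-2583 + 748} = \left(\left(- \frac{8}{7} - \frac{27}{56} - 3\right) - 38 i \sqrt{38}\right) + \frac{1}{-1835} = \left(- \frac{37}{8} - 38 i \sqrt{38}\right) - \frac{1}{1835} = - \frac{67903}{14680} - 38 i \sqrt{38}$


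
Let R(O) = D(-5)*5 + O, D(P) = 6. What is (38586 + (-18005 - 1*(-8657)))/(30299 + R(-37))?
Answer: 14619/15146 ≈ 0.96521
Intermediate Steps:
R(O) = 30 + O (R(O) = 6*5 + O = 30 + O)
(38586 + (-18005 - 1*(-8657)))/(30299 + R(-37)) = (38586 + (-18005 - 1*(-8657)))/(30299 + (30 - 37)) = (38586 + (-18005 + 8657))/(30299 - 7) = (38586 - 9348)/30292 = 29238*(1/30292) = 14619/15146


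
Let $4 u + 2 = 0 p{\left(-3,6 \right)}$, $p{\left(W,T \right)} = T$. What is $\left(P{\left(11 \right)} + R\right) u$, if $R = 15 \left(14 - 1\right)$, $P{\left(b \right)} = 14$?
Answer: $- \frac{209}{2} \approx -104.5$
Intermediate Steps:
$R = 195$ ($R = 15 \cdot 13 = 195$)
$u = - \frac{1}{2}$ ($u = - \frac{1}{2} + \frac{0 \cdot 6}{4} = - \frac{1}{2} + \frac{1}{4} \cdot 0 = - \frac{1}{2} + 0 = - \frac{1}{2} \approx -0.5$)
$\left(P{\left(11 \right)} + R\right) u = \left(14 + 195\right) \left(- \frac{1}{2}\right) = 209 \left(- \frac{1}{2}\right) = - \frac{209}{2}$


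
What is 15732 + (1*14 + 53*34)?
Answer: 17548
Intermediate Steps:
15732 + (1*14 + 53*34) = 15732 + (14 + 1802) = 15732 + 1816 = 17548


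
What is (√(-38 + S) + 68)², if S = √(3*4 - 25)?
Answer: (68 + √(-38 + I*√13))² ≈ 4625.7 + 842.91*I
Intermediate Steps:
S = I*√13 (S = √(12 - 25) = √(-13) = I*√13 ≈ 3.6056*I)
(√(-38 + S) + 68)² = (√(-38 + I*√13) + 68)² = (68 + √(-38 + I*√13))²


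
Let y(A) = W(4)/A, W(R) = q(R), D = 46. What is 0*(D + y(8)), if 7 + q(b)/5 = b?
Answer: 0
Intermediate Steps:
q(b) = -35 + 5*b
W(R) = -35 + 5*R
y(A) = -15/A (y(A) = (-35 + 5*4)/A = (-35 + 20)/A = -15/A)
0*(D + y(8)) = 0*(46 - 15/8) = 0*(353/8) = 0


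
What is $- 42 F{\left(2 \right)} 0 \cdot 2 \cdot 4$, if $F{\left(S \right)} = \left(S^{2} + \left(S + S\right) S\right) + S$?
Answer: $0$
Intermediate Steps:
$F{\left(S \right)} = S + 3 S^{2}$ ($F{\left(S \right)} = \left(S^{2} + 2 S S\right) + S = \left(S^{2} + 2 S^{2}\right) + S = 3 S^{2} + S = S + 3 S^{2}$)
$- 42 F{\left(2 \right)} 0 \cdot 2 \cdot 4 = - 42 \cdot 2 \left(1 + 3 \cdot 2\right) 0 \cdot 2 \cdot 4 = - 42 \cdot 2 \left(1 + 6\right) 0 \cdot 4 = - 42 \cdot 2 \cdot 7 \cdot 0 = \left(-42\right) 14 \cdot 0 = \left(-588\right) 0 = 0$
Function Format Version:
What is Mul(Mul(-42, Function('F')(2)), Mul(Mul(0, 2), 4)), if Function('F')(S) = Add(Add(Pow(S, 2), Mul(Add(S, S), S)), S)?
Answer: 0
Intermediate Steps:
Function('F')(S) = Add(S, Mul(3, Pow(S, 2))) (Function('F')(S) = Add(Add(Pow(S, 2), Mul(Mul(2, S), S)), S) = Add(Add(Pow(S, 2), Mul(2, Pow(S, 2))), S) = Add(Mul(3, Pow(S, 2)), S) = Add(S, Mul(3, Pow(S, 2))))
Mul(Mul(-42, Function('F')(2)), Mul(Mul(0, 2), 4)) = Mul(Mul(-42, Mul(2, Add(1, Mul(3, 2)))), Mul(Mul(0, 2), 4)) = Mul(Mul(-42, Mul(2, Add(1, 6))), Mul(0, 4)) = Mul(Mul(-42, Mul(2, 7)), 0) = Mul(Mul(-42, 14), 0) = Mul(-588, 0) = 0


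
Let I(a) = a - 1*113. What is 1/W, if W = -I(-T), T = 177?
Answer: 1/290 ≈ 0.0034483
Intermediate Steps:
I(a) = -113 + a (I(a) = a - 113 = -113 + a)
W = 290 (W = -(-113 - 1*177) = -(-113 - 177) = -1*(-290) = 290)
1/W = 1/290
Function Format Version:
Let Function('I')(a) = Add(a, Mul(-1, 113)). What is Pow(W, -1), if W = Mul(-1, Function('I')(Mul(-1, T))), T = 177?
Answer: Rational(1, 290) ≈ 0.0034483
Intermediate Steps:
Function('I')(a) = Add(-113, a) (Function('I')(a) = Add(a, -113) = Add(-113, a))
W = 290 (W = Mul(-1, Add(-113, Mul(-1, 177))) = Mul(-1, Add(-113, -177)) = Mul(-1, -290) = 290)
Pow(W, -1) = Pow(290, -1) = Rational(1, 290)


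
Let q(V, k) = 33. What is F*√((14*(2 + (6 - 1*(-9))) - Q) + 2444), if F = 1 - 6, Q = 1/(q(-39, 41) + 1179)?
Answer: -5*√984926649/606 ≈ -258.94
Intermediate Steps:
Q = 1/1212 (Q = 1/(33 + 1179) = 1/1212 ≈ 0.00082508)
F = -5
F*√((14*(2 + (6 - 1*(-9))) - Q) + 2444) = -5*√((14*(2 + (6 - 1*(-9))) - 1*1/1212) + 2444) = -5*√((14*(2 + (6 + 9)) - 1/1212) + 2444) = -5*√((14*(2 + 15) - 1/1212) + 2444) = -5*√((14*17 - 1/1212) + 2444) = -5*√((238 - 1/1212) + 2444) = -5*√(288455/1212 + 2444) = -5*√984926649/606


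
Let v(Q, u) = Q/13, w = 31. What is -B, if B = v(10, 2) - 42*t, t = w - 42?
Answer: -6016/13 ≈ -462.77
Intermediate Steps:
t = -11 (t = 31 - 42 = -11)
v(Q, u) = Q/13 (v(Q, u) = Q*(1/13) = Q/13)
B = 6016/13 (B = (1/13)*10 - 42*(-11) = 10/13 + 462 = 6016/13 ≈ 462.77)
-B = -1*6016/13 = -6016/13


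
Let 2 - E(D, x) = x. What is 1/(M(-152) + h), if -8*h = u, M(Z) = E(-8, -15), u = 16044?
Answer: -2/3977 ≈ -0.00050289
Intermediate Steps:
E(D, x) = 2 - x
M(Z) = 17 (M(Z) = 2 - 1*(-15) = 2 + 15 = 17)
h = -4011/2 (h = -⅛*16044 = -4011/2 ≈ -2005.5)
1/(M(-152) + h) = 1/(17 - 4011/2) = 1/(-3977/2) = -2/3977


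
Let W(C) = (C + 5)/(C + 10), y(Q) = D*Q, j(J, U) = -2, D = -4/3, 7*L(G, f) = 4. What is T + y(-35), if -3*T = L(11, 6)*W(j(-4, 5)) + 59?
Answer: 377/14 ≈ 26.929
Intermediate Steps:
L(G, f) = 4/7 (L(G, f) = (⅐)*4 = 4/7)
D = -4/3 (D = -4*⅓ = -4/3 ≈ -1.3333)
y(Q) = -4*Q/3
W(C) = (5 + C)/(10 + C)
T = -829/42 (T = -(4*((5 - 2)/(10 - 2))/7 + 59)/3 = -(4*(3/8)/7 + 59)/3 = -(4*((⅛)*3)/7 + 59)/3 = -((4/7)*(3/8) + 59)/3 = -(3/14 + 59)/3 = -⅓*829/14 = -829/42 ≈ -19.738)
T + y(-35) = -829/42 - 4/3*(-35) = -829/42 + 140/3 = 377/14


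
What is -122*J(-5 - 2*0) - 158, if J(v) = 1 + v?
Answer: 330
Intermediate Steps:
-122*J(-5 - 2*0) - 158 = -122*(1 + (-5 - 2*0)) - 158 = -122*(1 + (-5 + 0)) - 158 = -122*(1 - 5) - 158 = -122*(-4) - 158 = 488 - 158 = 330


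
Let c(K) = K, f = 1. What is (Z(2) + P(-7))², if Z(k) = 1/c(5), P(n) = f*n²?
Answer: 60516/25 ≈ 2420.6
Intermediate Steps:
P(n) = n² (P(n) = 1*n² = n²)
Z(k) = ⅕ (Z(k) = 1/5 = ⅕)
(Z(2) + P(-7))² = (⅕ + (-7)²)² = (⅕ + 49)² = (246/5)² = 60516/25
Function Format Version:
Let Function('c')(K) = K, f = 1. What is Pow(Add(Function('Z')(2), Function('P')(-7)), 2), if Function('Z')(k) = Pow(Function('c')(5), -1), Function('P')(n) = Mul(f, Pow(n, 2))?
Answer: Rational(60516, 25) ≈ 2420.6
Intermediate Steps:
Function('P')(n) = Pow(n, 2) (Function('P')(n) = Mul(1, Pow(n, 2)) = Pow(n, 2))
Function('Z')(k) = Rational(1, 5) (Function('Z')(k) = Pow(5, -1) = Rational(1, 5))
Pow(Add(Function('Z')(2), Function('P')(-7)), 2) = Pow(Add(Rational(1, 5), Pow(-7, 2)), 2) = Pow(Add(Rational(1, 5), 49), 2) = Pow(Rational(246, 5), 2) = Rational(60516, 25)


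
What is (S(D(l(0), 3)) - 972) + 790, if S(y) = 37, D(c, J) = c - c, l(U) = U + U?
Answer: -145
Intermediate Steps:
l(U) = 2*U
D(c, J) = 0
(S(D(l(0), 3)) - 972) + 790 = (37 - 972) + 790 = -935 + 790 = -145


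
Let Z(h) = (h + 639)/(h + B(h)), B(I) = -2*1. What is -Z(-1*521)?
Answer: 118/523 ≈ 0.22562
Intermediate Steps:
B(I) = -2
Z(h) = (639 + h)/(-2 + h) (Z(h) = (h + 639)/(h - 2) = (639 + h)/(-2 + h))
-Z(-1*521) = -(639 - 1*521)/(-2 - 1*521) = -(639 - 521)/(-2 - 521) = -118/(-523) = -(-1)*118/523 = -1*(-118/523) = 118/523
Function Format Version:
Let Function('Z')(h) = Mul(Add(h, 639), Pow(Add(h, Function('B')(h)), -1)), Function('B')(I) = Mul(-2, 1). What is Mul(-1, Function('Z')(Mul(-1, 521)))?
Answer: Rational(118, 523) ≈ 0.22562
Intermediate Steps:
Function('B')(I) = -2
Function('Z')(h) = Mul(Pow(Add(-2, h), -1), Add(639, h)) (Function('Z')(h) = Mul(Add(h, 639), Pow(Add(h, -2), -1)) = Mul(Add(639, h), Pow(Add(-2, h), -1)) = Mul(Pow(Add(-2, h), -1), Add(639, h)))
Mul(-1, Function('Z')(Mul(-1, 521))) = Mul(-1, Mul(Pow(Add(-2, Mul(-1, 521)), -1), Add(639, Mul(-1, 521)))) = Mul(-1, Mul(Pow(Add(-2, -521), -1), Add(639, -521))) = Mul(-1, Mul(Pow(-523, -1), 118)) = Mul(-1, Mul(Rational(-1, 523), 118)) = Mul(-1, Rational(-118, 523)) = Rational(118, 523)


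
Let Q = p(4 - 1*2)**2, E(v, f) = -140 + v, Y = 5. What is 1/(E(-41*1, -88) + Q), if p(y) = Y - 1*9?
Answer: -1/165 ≈ -0.0060606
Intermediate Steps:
p(y) = -4 (p(y) = 5 - 1*9 = 5 - 9 = -4)
Q = 16 (Q = (-4)**2 = 16)
1/(E(-41*1, -88) + Q) = 1/((-140 - 41*1) + 16) = 1/((-140 - 41) + 16) = 1/(-181 + 16) = 1/(-165) = -1/165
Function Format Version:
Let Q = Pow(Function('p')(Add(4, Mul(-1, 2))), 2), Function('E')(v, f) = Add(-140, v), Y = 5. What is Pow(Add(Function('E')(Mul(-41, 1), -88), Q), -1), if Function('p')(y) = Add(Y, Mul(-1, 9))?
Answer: Rational(-1, 165) ≈ -0.0060606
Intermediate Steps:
Function('p')(y) = -4 (Function('p')(y) = Add(5, Mul(-1, 9)) = Add(5, -9) = -4)
Q = 16 (Q = Pow(-4, 2) = 16)
Pow(Add(Function('E')(Mul(-41, 1), -88), Q), -1) = Pow(Add(Add(-140, Mul(-41, 1)), 16), -1) = Pow(Add(Add(-140, -41), 16), -1) = Pow(Add(-181, 16), -1) = Pow(-165, -1) = Rational(-1, 165)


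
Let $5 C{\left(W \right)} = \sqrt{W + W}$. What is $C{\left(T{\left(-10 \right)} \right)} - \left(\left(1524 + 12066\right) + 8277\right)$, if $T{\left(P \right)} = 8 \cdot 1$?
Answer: $- \frac{109331}{5} \approx -21866.0$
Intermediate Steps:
$T{\left(P \right)} = 8$
$C{\left(W \right)} = \frac{\sqrt{2} \sqrt{W}}{5}$ ($C{\left(W \right)} = \frac{\sqrt{W + W}}{5} = \frac{\sqrt{2 W}}{5} = \frac{\sqrt{2} \sqrt{W}}{5}$)
$C{\left(T{\left(-10 \right)} \right)} - \left(\left(1524 + 12066\right) + 8277\right) = \frac{\sqrt{2} \sqrt{8}}{5} - \left(\left(1524 + 12066\right) + 8277\right) = \frac{\sqrt{2} \cdot 2 \sqrt{2}}{5} - \left(13590 + 8277\right) = \frac{4}{5} - 21867 = - \frac{109331}{5}$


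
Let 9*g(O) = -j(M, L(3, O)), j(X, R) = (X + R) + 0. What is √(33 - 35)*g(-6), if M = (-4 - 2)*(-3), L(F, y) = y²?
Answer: -6*I*√2 ≈ -8.4853*I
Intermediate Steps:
M = 18 (M = -6*(-3) = 18)
j(X, R) = R + X (j(X, R) = (R + X) + 0 = R + X)
g(O) = -2 - O²/9 (g(O) = (-(O² + 18))/9 = (-(18 + O²))/9 = (-18 - O²)/9 = -2 - O²/9)
√(33 - 35)*g(-6) = √(33 - 35)*(-2 - ⅑*(-6)²) = √(-2)*(-2 - ⅑*36) = (I*√2)*(-2 - 4) = (I*√2)*(-6) = -6*I*√2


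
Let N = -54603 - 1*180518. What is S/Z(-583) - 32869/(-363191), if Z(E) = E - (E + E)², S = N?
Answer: 130100239902/493990243549 ≈ 0.26337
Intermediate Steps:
N = -235121 (N = -54603 - 180518 = -235121)
S = -235121
Z(E) = E - 4*E² (Z(E) = E - (2*E)² = E - 4*E²)
S/Z(-583) - 32869/(-363191) = -235121*(-1/(583*(1 - 4*(-583)))) - 32869/(-363191) = -235121*(-1/(583*(1 + 2332))) - 32869*(-1/363191) = -235121/((-583*2333)) + 32869/363191 = -235121/(-1360139) + 32869/363191 = -235121*(-1/1360139) + 32869/363191 = 235121/1360139 + 32869/363191 = 130100239902/493990243549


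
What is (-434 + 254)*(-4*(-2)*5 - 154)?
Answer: 20520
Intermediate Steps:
(-434 + 254)*(-4*(-2)*5 - 154) = -180*(8*5 - 154) = -180*(40 - 154) = -180*(-114) = 20520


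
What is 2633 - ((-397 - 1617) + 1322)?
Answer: 3325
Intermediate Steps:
2633 - ((-397 - 1617) + 1322) = 2633 - (-2014 + 1322) = 2633 - 1*(-692) = 2633 + 692 = 3325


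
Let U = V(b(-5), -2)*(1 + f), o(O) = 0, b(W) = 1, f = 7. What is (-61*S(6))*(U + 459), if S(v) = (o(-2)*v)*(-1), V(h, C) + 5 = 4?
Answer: 0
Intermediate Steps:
V(h, C) = -1 (V(h, C) = -5 + 4 = -1)
S(v) = 0 (S(v) = (0*v)*(-1) = 0*(-1) = 0)
U = -8 (U = -(1 + 7) = -1*8 = -8)
(-61*S(6))*(U + 459) = (-61*0)*(-8 + 459) = 0*451 = 0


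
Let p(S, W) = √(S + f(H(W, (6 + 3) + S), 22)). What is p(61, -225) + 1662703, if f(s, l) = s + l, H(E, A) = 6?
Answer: 1662703 + √89 ≈ 1.6627e+6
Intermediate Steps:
f(s, l) = l + s
p(S, W) = √(28 + S) (p(S, W) = √(S + (22 + 6)) = √(S + 28) = √(28 + S))
p(61, -225) + 1662703 = √(28 + 61) + 1662703 = √89 + 1662703 = 1662703 + √89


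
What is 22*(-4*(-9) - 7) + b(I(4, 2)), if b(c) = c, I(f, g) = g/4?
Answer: 1277/2 ≈ 638.50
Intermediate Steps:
I(f, g) = g/4 (I(f, g) = g*(¼) = g/4)
22*(-4*(-9) - 7) + b(I(4, 2)) = 22*(-4*(-9) - 7) + (¼)*2 = 22*(36 - 7) + ½ = 22*29 + ½ = 638 + ½ = 1277/2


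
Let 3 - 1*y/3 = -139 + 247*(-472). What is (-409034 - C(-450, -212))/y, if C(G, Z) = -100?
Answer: -204467/175089 ≈ -1.1678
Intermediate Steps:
y = 350178 (y = 9 - 3*(-139 + 247*(-472)) = 9 - 3*(-139 - 116584) = 9 - 3*(-116723) = 9 + 350169 = 350178)
(-409034 - C(-450, -212))/y = (-409034 - 1*(-100))/350178 = (-409034 + 100)*(1/350178) = -408934*1/350178 = -204467/175089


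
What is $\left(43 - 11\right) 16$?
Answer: $512$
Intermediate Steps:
$\left(43 - 11\right) 16 = 32 \cdot 16 = 512$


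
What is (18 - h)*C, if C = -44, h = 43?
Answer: 1100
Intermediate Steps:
(18 - h)*C = (18 - 1*43)*(-44) = (18 - 43)*(-44) = -25*(-44) = 1100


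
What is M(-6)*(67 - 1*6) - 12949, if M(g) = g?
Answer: -13315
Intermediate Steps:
M(-6)*(67 - 1*6) - 12949 = -6*(67 - 1*6) - 12949 = -6*(67 - 6) - 12949 = -6*61 - 12949 = -366 - 12949 = -13315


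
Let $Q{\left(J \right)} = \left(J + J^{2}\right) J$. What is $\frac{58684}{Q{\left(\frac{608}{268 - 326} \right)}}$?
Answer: $- \frac{357811019}{6353600} \approx -56.316$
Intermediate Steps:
$Q{\left(J \right)} = J \left(J + J^{2}\right)$
$\frac{58684}{Q{\left(\frac{608}{268 - 326} \right)}} = \frac{58684}{\left(\frac{608}{268 - 326}\right)^{2} \left(1 + \frac{608}{268 - 326}\right)} = \frac{58684}{\left(\frac{608}{-58}\right)^{2} \left(1 + \frac{608}{-58}\right)} = \frac{58684}{\left(608 \left(- \frac{1}{58}\right)\right)^{2} \left(1 + 608 \left(- \frac{1}{58}\right)\right)} = \frac{58684}{\left(- \frac{304}{29}\right)^{2} \left(1 - \frac{304}{29}\right)} = \frac{58684}{\frac{92416}{841} \left(- \frac{275}{29}\right)} = \frac{58684}{- \frac{25414400}{24389}} = 58684 \left(- \frac{24389}{25414400}\right) = - \frac{357811019}{6353600}$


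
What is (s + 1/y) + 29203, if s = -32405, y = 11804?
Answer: -37796407/11804 ≈ -3202.0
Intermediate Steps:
(s + 1/y) + 29203 = (-32405 + 1/11804) + 29203 = -382508619/11804 + 29203 = -37796407/11804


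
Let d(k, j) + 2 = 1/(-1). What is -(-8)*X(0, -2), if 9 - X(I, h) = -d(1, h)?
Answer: 48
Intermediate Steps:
d(k, j) = -3 (d(k, j) = -2 + 1/(-1) = -2 - 1 = -3)
X(I, h) = 6 (X(I, h) = 9 - (-1)*(-3) = 9 - 1*3 = 9 - 3 = 6)
-(-8)*X(0, -2) = -(-8)*6 = -2*(-24) = 48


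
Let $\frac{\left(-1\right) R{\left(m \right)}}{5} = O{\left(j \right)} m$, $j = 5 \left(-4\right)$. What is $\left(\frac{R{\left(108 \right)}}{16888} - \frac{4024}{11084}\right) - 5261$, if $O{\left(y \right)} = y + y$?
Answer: $- \frac{30769287607}{5849581} \approx -5260.1$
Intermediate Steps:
$j = -20$
$O{\left(y \right)} = 2 y$
$R{\left(m \right)} = 200 m$ ($R{\left(m \right)} = - 5 \cdot 2 \left(-20\right) m = - 5 \left(- 40 m\right) = 200 m$)
$\left(\frac{R{\left(108 \right)}}{16888} - \frac{4024}{11084}\right) - 5261 = \left(\frac{200 \cdot 108}{16888} - \frac{4024}{11084}\right) - 5261 = \left(21600 \cdot \frac{1}{16888} - \frac{1006}{2771}\right) - 5261 = \left(\frac{2700}{2111} - \frac{1006}{2771}\right) - 5261 = \frac{5358034}{5849581} - 5261 = - \frac{30769287607}{5849581}$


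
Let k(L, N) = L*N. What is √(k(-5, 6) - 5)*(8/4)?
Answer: 2*I*√35 ≈ 11.832*I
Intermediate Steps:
√(k(-5, 6) - 5)*(8/4) = √(-5*6 - 5)*(8/4) = √(-30 - 5)*(8*(¼)) = √(-35)*2 = (I*√35)*2 = 2*I*√35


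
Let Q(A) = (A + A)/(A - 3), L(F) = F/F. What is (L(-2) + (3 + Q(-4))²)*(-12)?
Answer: -10680/49 ≈ -217.96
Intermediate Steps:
L(F) = 1
Q(A) = 2*A/(-3 + A) (Q(A) = (2*A)/(-3 + A) = 2*A/(-3 + A))
(L(-2) + (3 + Q(-4))²)*(-12) = (1 + (3 + 2*(-4)/(-3 - 4))²)*(-12) = (1 + (3 + 2*(-4)/(-7))²)*(-12) = (1 + (3 + 2*(-4)*(-⅐))²)*(-12) = (1 + (3 + 8/7)²)*(-12) = (1 + (29/7)²)*(-12) = (1 + 841/49)*(-12) = (890/49)*(-12) = -10680/49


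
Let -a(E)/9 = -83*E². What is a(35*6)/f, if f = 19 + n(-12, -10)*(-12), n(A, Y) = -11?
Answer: 32942700/151 ≈ 2.1816e+5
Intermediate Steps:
a(E) = 747*E² (a(E) = -(-747)*E² = 747*E²)
f = 151 (f = 19 - 11*(-12) = 19 + 132 = 151)
a(35*6)/f = (747*(35*6)²)/151 = (747*210²)*(1/151) = (747*44100)*(1/151) = 32942700*(1/151) = 32942700/151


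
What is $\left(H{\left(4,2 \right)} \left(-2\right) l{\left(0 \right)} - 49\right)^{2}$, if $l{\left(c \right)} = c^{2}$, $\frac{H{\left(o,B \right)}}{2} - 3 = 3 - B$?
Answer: $2401$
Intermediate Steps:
$H{\left(o,B \right)} = 12 - 2 B$ ($H{\left(o,B \right)} = 6 + 2 \left(3 - B\right) = 6 - \left(-6 + 2 B\right) = 12 - 2 B$)
$\left(H{\left(4,2 \right)} \left(-2\right) l{\left(0 \right)} - 49\right)^{2} = \left(\left(12 - 4\right) \left(-2\right) 0^{2} - 49\right)^{2} = \left(\left(12 - 4\right) \left(-2\right) 0 - 49\right)^{2} = \left(8 \left(-2\right) 0 - 49\right)^{2} = \left(\left(-16\right) 0 - 49\right)^{2} = \left(0 - 49\right)^{2} = \left(-49\right)^{2} = 2401$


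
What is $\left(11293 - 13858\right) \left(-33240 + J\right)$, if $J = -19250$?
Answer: $134636850$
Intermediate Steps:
$\left(11293 - 13858\right) \left(-33240 + J\right) = \left(11293 - 13858\right) \left(-33240 - 19250\right) = \left(-2565\right) \left(-52490\right) = 134636850$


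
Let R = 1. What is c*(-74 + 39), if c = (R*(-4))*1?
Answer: 140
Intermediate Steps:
c = -4 (c = (1*(-4))*1 = -4*1 = -4)
c*(-74 + 39) = -4*(-74 + 39) = -4*(-35) = 140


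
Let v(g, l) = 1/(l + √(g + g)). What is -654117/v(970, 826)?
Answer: -540300642 - 1308234*√485 ≈ -5.6911e+8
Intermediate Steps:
v(g, l) = 1/(l + √2*√g) (v(g, l) = 1/(l + √(2*g)) = 1/(l + √2*√g))
-654117/v(970, 826) = -(540300642 + 1308234*√485) = -654117*(826 + 2*√485) = -540300642 - 1308234*√485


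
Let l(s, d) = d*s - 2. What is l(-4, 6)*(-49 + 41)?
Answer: 208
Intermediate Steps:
l(s, d) = -2 + d*s
l(-4, 6)*(-49 + 41) = (-2 + 6*(-4))*(-49 + 41) = (-2 - 24)*(-8) = -26*(-8) = 208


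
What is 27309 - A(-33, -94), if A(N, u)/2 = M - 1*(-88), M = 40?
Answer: 27053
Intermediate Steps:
A(N, u) = 256 (A(N, u) = 2*(40 - 1*(-88)) = 2*(40 + 88) = 2*128 = 256)
27309 - A(-33, -94) = 27309 - 1*256 = 27309 - 256 = 27053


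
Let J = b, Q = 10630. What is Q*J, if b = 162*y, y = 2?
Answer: 3444120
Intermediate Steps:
b = 324 (b = 162*2 = 324)
J = 324
Q*J = 10630*324 = 3444120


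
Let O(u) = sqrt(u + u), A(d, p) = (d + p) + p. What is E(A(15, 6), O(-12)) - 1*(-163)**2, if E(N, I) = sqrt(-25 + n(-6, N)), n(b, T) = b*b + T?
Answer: -26569 + sqrt(38) ≈ -26563.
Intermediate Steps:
A(d, p) = d + 2*p
n(b, T) = T + b**2 (n(b, T) = b**2 + T = T + b**2)
O(u) = sqrt(2)*sqrt(u) (O(u) = sqrt(2*u) = sqrt(2)*sqrt(u))
E(N, I) = sqrt(11 + N) (E(N, I) = sqrt(-25 + (N + (-6)**2)) = sqrt(-25 + (N + 36)) = sqrt(-25 + (36 + N)) = sqrt(11 + N))
E(A(15, 6), O(-12)) - 1*(-163)**2 = sqrt(11 + (15 + 2*6)) - 1*(-163)**2 = sqrt(11 + (15 + 12)) - 1*26569 = sqrt(11 + 27) - 26569 = sqrt(38) - 26569 = -26569 + sqrt(38)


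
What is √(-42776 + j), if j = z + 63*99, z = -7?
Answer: I*√36546 ≈ 191.17*I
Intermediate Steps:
j = 6230 (j = -7 + 63*99 = -7 + 6237 = 6230)
√(-42776 + j) = √(-42776 + 6230) = √(-36546) = I*√36546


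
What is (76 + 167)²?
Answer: 59049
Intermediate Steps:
(76 + 167)² = 243² = 59049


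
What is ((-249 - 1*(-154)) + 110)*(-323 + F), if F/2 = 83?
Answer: -2355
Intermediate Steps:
F = 166 (F = 2*83 = 166)
((-249 - 1*(-154)) + 110)*(-323 + F) = ((-249 - 1*(-154)) + 110)*(-323 + 166) = ((-249 + 154) + 110)*(-157) = (-95 + 110)*(-157) = 15*(-157) = -2355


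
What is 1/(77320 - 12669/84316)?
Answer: 84316/6519300451 ≈ 1.2933e-5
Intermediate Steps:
1/(77320 - 12669/84316) = 1/(6519300451/84316) = 84316/6519300451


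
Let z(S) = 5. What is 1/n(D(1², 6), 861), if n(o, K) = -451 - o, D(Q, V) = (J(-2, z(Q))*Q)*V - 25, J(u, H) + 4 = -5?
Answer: -1/372 ≈ -0.0026882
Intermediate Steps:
J(u, H) = -9 (J(u, H) = -4 - 5 = -9)
D(Q, V) = -25 - 9*Q*V (D(Q, V) = (-9*Q)*V - 25 = -9*Q*V - 25 = -25 - 9*Q*V)
1/n(D(1², 6), 861) = 1/(-451 - (-25 - 9*1²*6)) = 1/(-451 - (-25 - 9*1*6)) = 1/(-451 - (-25 - 54)) = 1/(-451 - 1*(-79)) = 1/(-451 + 79) = 1/(-372) = -1/372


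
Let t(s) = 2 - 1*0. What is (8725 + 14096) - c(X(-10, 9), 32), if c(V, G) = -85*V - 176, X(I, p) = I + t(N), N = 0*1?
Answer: 22317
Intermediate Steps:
N = 0
t(s) = 2 (t(s) = 2 + 0 = 2)
X(I, p) = 2 + I (X(I, p) = I + 2 = 2 + I)
c(V, G) = -176 - 85*V
(8725 + 14096) - c(X(-10, 9), 32) = (8725 + 14096) - (-176 - 85*(2 - 10)) = 22821 - (-176 - 85*(-8)) = 22821 - (-176 + 680) = 22821 - 1*504 = 22821 - 504 = 22317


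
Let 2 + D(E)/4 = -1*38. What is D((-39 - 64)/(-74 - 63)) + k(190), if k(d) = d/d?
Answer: -159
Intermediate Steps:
D(E) = -160 (D(E) = -8 + 4*(-1*38) = -8 + 4*(-38) = -8 - 152 = -160)
k(d) = 1
D((-39 - 64)/(-74 - 63)) + k(190) = -160 + 1 = -159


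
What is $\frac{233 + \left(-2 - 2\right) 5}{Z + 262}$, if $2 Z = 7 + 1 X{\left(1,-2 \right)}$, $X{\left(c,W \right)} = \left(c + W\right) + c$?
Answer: $\frac{142}{177} \approx 0.80226$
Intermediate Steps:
$X{\left(c,W \right)} = W + 2 c$ ($X{\left(c,W \right)} = \left(W + c\right) + c = W + 2 c$)
$Z = \frac{7}{2}$ ($Z = \frac{7 + 1 \left(-2 + 2 \cdot 1\right)}{2} = \frac{7 + 1 \left(-2 + 2\right)}{2} = \frac{7 + 1 \cdot 0}{2} = \frac{7 + 0}{2} = \frac{1}{2} \cdot 7 = \frac{7}{2} \approx 3.5$)
$\frac{233 + \left(-2 - 2\right) 5}{Z + 262} = \frac{233 + \left(-2 - 2\right) 5}{\frac{7}{2} + 262} = \frac{233 - 20}{\frac{531}{2}} = \left(233 - 20\right) \frac{2}{531} = 213 \cdot \frac{2}{531} = \frac{142}{177}$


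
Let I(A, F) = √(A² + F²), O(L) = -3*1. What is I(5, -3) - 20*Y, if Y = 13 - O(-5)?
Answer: -320 + √34 ≈ -314.17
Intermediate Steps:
O(L) = -3
Y = 16 (Y = 13 - 1*(-3) = 13 + 3 = 16)
I(5, -3) - 20*Y = √(5² + (-3)²) - 20*16 = √(25 + 9) - 320 = √34 - 320 = -320 + √34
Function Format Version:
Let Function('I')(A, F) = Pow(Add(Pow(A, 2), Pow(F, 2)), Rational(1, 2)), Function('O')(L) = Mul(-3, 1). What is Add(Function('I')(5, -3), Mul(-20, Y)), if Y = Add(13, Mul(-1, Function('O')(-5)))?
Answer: Add(-320, Pow(34, Rational(1, 2))) ≈ -314.17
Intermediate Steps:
Function('O')(L) = -3
Y = 16 (Y = Add(13, Mul(-1, -3)) = Add(13, 3) = 16)
Add(Function('I')(5, -3), Mul(-20, Y)) = Add(Pow(Add(Pow(5, 2), Pow(-3, 2)), Rational(1, 2)), Mul(-20, 16)) = Add(Pow(Add(25, 9), Rational(1, 2)), -320) = Add(Pow(34, Rational(1, 2)), -320) = Add(-320, Pow(34, Rational(1, 2)))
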